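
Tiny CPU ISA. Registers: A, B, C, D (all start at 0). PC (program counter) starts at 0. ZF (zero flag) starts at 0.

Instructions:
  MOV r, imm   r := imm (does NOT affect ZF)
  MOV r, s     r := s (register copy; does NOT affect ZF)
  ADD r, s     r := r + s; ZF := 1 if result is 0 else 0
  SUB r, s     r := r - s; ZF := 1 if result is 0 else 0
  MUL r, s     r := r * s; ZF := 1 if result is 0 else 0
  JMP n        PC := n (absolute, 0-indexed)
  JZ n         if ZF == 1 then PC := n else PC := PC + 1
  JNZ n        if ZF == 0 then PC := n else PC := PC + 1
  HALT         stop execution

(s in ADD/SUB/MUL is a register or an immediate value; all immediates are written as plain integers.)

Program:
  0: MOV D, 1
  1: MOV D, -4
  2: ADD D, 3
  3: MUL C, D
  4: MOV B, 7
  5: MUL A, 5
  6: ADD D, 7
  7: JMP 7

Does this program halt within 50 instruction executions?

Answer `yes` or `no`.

Step 1: PC=0 exec 'MOV D, 1'. After: A=0 B=0 C=0 D=1 ZF=0 PC=1
Step 2: PC=1 exec 'MOV D, -4'. After: A=0 B=0 C=0 D=-4 ZF=0 PC=2
Step 3: PC=2 exec 'ADD D, 3'. After: A=0 B=0 C=0 D=-1 ZF=0 PC=3
Step 4: PC=3 exec 'MUL C, D'. After: A=0 B=0 C=0 D=-1 ZF=1 PC=4
Step 5: PC=4 exec 'MOV B, 7'. After: A=0 B=7 C=0 D=-1 ZF=1 PC=5
Step 6: PC=5 exec 'MUL A, 5'. After: A=0 B=7 C=0 D=-1 ZF=1 PC=6
Step 7: PC=6 exec 'ADD D, 7'. After: A=0 B=7 C=0 D=6 ZF=0 PC=7
Step 8: PC=7 exec 'JMP 7'. After: A=0 B=7 C=0 D=6 ZF=0 PC=7
State after step 8 equals state after step 7: the program is in a cycle of length 1 and will never halt.

Answer: no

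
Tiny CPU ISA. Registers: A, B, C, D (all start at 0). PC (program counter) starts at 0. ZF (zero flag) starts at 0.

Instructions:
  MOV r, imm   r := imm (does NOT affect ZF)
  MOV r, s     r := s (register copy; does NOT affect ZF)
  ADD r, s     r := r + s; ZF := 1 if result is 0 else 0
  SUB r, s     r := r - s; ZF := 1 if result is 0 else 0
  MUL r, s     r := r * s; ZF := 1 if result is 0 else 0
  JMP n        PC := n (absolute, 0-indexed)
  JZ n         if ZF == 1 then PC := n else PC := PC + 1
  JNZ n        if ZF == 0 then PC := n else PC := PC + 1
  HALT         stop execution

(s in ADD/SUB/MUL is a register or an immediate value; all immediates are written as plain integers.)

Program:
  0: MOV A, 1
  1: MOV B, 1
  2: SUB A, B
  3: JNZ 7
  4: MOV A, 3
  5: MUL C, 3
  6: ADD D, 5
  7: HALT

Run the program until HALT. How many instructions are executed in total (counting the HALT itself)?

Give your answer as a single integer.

Answer: 8

Derivation:
Step 1: PC=0 exec 'MOV A, 1'. After: A=1 B=0 C=0 D=0 ZF=0 PC=1
Step 2: PC=1 exec 'MOV B, 1'. After: A=1 B=1 C=0 D=0 ZF=0 PC=2
Step 3: PC=2 exec 'SUB A, B'. After: A=0 B=1 C=0 D=0 ZF=1 PC=3
Step 4: PC=3 exec 'JNZ 7'. After: A=0 B=1 C=0 D=0 ZF=1 PC=4
Step 5: PC=4 exec 'MOV A, 3'. After: A=3 B=1 C=0 D=0 ZF=1 PC=5
Step 6: PC=5 exec 'MUL C, 3'. After: A=3 B=1 C=0 D=0 ZF=1 PC=6
Step 7: PC=6 exec 'ADD D, 5'. After: A=3 B=1 C=0 D=5 ZF=0 PC=7
Step 8: PC=7 exec 'HALT'. After: A=3 B=1 C=0 D=5 ZF=0 PC=7 HALTED
Total instructions executed: 8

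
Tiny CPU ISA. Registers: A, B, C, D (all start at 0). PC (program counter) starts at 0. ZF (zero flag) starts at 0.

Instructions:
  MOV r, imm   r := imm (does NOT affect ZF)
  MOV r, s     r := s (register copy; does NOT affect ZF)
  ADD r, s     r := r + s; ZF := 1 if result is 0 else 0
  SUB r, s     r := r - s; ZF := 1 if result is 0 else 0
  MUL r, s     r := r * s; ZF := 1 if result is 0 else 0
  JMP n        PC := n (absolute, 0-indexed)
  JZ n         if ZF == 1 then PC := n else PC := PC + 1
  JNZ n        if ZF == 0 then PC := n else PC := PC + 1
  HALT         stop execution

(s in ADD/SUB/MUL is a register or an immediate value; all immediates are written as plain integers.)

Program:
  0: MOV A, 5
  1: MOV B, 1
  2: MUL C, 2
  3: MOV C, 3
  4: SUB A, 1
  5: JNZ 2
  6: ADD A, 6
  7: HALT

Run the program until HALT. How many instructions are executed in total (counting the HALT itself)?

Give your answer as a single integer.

Answer: 24

Derivation:
Step 1: PC=0 exec 'MOV A, 5'. After: A=5 B=0 C=0 D=0 ZF=0 PC=1
Step 2: PC=1 exec 'MOV B, 1'. After: A=5 B=1 C=0 D=0 ZF=0 PC=2
Step 3: PC=2 exec 'MUL C, 2'. After: A=5 B=1 C=0 D=0 ZF=1 PC=3
Step 4: PC=3 exec 'MOV C, 3'. After: A=5 B=1 C=3 D=0 ZF=1 PC=4
Step 5: PC=4 exec 'SUB A, 1'. After: A=4 B=1 C=3 D=0 ZF=0 PC=5
Step 6: PC=5 exec 'JNZ 2'. After: A=4 B=1 C=3 D=0 ZF=0 PC=2
Step 7: PC=2 exec 'MUL C, 2'. After: A=4 B=1 C=6 D=0 ZF=0 PC=3
Step 8: PC=3 exec 'MOV C, 3'. After: A=4 B=1 C=3 D=0 ZF=0 PC=4
Step 9: PC=4 exec 'SUB A, 1'. After: A=3 B=1 C=3 D=0 ZF=0 PC=5
Step 10: PC=5 exec 'JNZ 2'. After: A=3 B=1 C=3 D=0 ZF=0 PC=2
Step 11: PC=2 exec 'MUL C, 2'. After: A=3 B=1 C=6 D=0 ZF=0 PC=3
Step 12: PC=3 exec 'MOV C, 3'. After: A=3 B=1 C=3 D=0 ZF=0 PC=4
Step 13: PC=4 exec 'SUB A, 1'. After: A=2 B=1 C=3 D=0 ZF=0 PC=5
Step 14: PC=5 exec 'JNZ 2'. After: A=2 B=1 C=3 D=0 ZF=0 PC=2
Step 15: PC=2 exec 'MUL C, 2'. After: A=2 B=1 C=6 D=0 ZF=0 PC=3
Step 16: PC=3 exec 'MOV C, 3'. After: A=2 B=1 C=3 D=0 ZF=0 PC=4
Step 17: PC=4 exec 'SUB A, 1'. After: A=1 B=1 C=3 D=0 ZF=0 PC=5
Step 18: PC=5 exec 'JNZ 2'. After: A=1 B=1 C=3 D=0 ZF=0 PC=2
Step 19: PC=2 exec 'MUL C, 2'. After: A=1 B=1 C=6 D=0 ZF=0 PC=3
Step 20: PC=3 exec 'MOV C, 3'. After: A=1 B=1 C=3 D=0 ZF=0 PC=4
Step 21: PC=4 exec 'SUB A, 1'. After: A=0 B=1 C=3 D=0 ZF=1 PC=5
Step 22: PC=5 exec 'JNZ 2'. After: A=0 B=1 C=3 D=0 ZF=1 PC=6
Step 23: PC=6 exec 'ADD A, 6'. After: A=6 B=1 C=3 D=0 ZF=0 PC=7
Step 24: PC=7 exec 'HALT'. After: A=6 B=1 C=3 D=0 ZF=0 PC=7 HALTED
Total instructions executed: 24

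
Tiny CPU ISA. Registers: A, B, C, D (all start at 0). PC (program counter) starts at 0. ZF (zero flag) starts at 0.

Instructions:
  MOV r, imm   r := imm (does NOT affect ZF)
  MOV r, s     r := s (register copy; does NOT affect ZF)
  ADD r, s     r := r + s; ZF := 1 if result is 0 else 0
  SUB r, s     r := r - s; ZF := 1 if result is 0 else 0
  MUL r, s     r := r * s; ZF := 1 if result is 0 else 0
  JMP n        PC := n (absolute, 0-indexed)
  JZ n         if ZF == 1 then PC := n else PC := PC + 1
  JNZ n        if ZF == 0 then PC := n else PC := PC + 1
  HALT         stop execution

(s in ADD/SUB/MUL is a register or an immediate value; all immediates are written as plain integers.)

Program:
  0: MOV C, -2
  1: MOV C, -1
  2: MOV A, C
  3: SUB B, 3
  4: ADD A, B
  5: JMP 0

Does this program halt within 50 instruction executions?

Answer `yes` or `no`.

Step 1: PC=0 exec 'MOV C, -2'. After: A=0 B=0 C=-2 D=0 ZF=0 PC=1
Step 2: PC=1 exec 'MOV C, -1'. After: A=0 B=0 C=-1 D=0 ZF=0 PC=2
Step 3: PC=2 exec 'MOV A, C'. After: A=-1 B=0 C=-1 D=0 ZF=0 PC=3
Step 4: PC=3 exec 'SUB B, 3'. After: A=-1 B=-3 C=-1 D=0 ZF=0 PC=4
Step 5: PC=4 exec 'ADD A, B'. After: A=-4 B=-3 C=-1 D=0 ZF=0 PC=5
Step 6: PC=5 exec 'JMP 0'. After: A=-4 B=-3 C=-1 D=0 ZF=0 PC=0
Step 7: PC=0 exec 'MOV C, -2'. After: A=-4 B=-3 C=-2 D=0 ZF=0 PC=1
Step 8: PC=1 exec 'MOV C, -1'. After: A=-4 B=-3 C=-1 D=0 ZF=0 PC=2
Step 9: PC=2 exec 'MOV A, C'. After: A=-1 B=-3 C=-1 D=0 ZF=0 PC=3
Step 10: PC=3 exec 'SUB B, 3'. After: A=-1 B=-6 C=-1 D=0 ZF=0 PC=4
Step 11: PC=4 exec 'ADD A, B'. After: A=-7 B=-6 C=-1 D=0 ZF=0 PC=5
Step 12: PC=5 exec 'JMP 0'. After: A=-7 B=-6 C=-1 D=0 ZF=0 PC=0
Step 13: PC=0 exec 'MOV C, -2'. After: A=-7 B=-6 C=-2 D=0 ZF=0 PC=1
Step 14: PC=1 exec 'MOV C, -1'. After: A=-7 B=-6 C=-1 D=0 ZF=0 PC=2
Step 15: PC=2 exec 'MOV A, C'. After: A=-1 B=-6 C=-1 D=0 ZF=0 PC=3
After 50 steps: not halted. PC revisits the same instructions with no path to HALT; will never halt.

Answer: no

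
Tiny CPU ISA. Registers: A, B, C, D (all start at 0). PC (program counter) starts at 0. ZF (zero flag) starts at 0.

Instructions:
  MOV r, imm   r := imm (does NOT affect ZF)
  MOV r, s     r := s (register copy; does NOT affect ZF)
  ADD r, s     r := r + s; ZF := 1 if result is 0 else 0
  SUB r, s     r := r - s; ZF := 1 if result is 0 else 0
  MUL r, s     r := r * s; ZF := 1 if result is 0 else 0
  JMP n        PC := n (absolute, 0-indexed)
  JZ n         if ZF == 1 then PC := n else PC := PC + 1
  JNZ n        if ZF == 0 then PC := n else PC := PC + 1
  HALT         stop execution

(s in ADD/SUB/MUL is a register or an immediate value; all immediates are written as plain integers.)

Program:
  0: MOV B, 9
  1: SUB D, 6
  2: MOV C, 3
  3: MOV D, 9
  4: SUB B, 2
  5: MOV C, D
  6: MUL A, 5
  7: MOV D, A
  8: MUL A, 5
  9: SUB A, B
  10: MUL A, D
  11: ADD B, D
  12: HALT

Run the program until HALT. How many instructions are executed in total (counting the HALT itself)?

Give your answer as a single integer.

Answer: 13

Derivation:
Step 1: PC=0 exec 'MOV B, 9'. After: A=0 B=9 C=0 D=0 ZF=0 PC=1
Step 2: PC=1 exec 'SUB D, 6'. After: A=0 B=9 C=0 D=-6 ZF=0 PC=2
Step 3: PC=2 exec 'MOV C, 3'. After: A=0 B=9 C=3 D=-6 ZF=0 PC=3
Step 4: PC=3 exec 'MOV D, 9'. After: A=0 B=9 C=3 D=9 ZF=0 PC=4
Step 5: PC=4 exec 'SUB B, 2'. After: A=0 B=7 C=3 D=9 ZF=0 PC=5
Step 6: PC=5 exec 'MOV C, D'. After: A=0 B=7 C=9 D=9 ZF=0 PC=6
Step 7: PC=6 exec 'MUL A, 5'. After: A=0 B=7 C=9 D=9 ZF=1 PC=7
Step 8: PC=7 exec 'MOV D, A'. After: A=0 B=7 C=9 D=0 ZF=1 PC=8
Step 9: PC=8 exec 'MUL A, 5'. After: A=0 B=7 C=9 D=0 ZF=1 PC=9
Step 10: PC=9 exec 'SUB A, B'. After: A=-7 B=7 C=9 D=0 ZF=0 PC=10
Step 11: PC=10 exec 'MUL A, D'. After: A=0 B=7 C=9 D=0 ZF=1 PC=11
Step 12: PC=11 exec 'ADD B, D'. After: A=0 B=7 C=9 D=0 ZF=0 PC=12
Step 13: PC=12 exec 'HALT'. After: A=0 B=7 C=9 D=0 ZF=0 PC=12 HALTED
Total instructions executed: 13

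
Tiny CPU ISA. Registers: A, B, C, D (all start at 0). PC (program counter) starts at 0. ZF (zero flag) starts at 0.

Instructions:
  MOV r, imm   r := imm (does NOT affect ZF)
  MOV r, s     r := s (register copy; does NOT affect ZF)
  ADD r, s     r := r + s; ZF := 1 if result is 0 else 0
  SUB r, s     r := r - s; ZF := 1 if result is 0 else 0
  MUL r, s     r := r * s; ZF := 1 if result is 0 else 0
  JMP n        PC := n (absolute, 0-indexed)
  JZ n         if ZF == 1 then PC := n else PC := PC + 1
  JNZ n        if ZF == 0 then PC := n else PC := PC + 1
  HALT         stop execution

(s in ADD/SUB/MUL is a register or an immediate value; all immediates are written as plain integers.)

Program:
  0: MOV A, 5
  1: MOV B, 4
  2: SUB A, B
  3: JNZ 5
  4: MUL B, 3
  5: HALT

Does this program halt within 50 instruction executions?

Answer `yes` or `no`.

Step 1: PC=0 exec 'MOV A, 5'. After: A=5 B=0 C=0 D=0 ZF=0 PC=1
Step 2: PC=1 exec 'MOV B, 4'. After: A=5 B=4 C=0 D=0 ZF=0 PC=2
Step 3: PC=2 exec 'SUB A, B'. After: A=1 B=4 C=0 D=0 ZF=0 PC=3
Step 4: PC=3 exec 'JNZ 5'. After: A=1 B=4 C=0 D=0 ZF=0 PC=5
Step 5: PC=5 exec 'HALT'. After: A=1 B=4 C=0 D=0 ZF=0 PC=5 HALTED

Answer: yes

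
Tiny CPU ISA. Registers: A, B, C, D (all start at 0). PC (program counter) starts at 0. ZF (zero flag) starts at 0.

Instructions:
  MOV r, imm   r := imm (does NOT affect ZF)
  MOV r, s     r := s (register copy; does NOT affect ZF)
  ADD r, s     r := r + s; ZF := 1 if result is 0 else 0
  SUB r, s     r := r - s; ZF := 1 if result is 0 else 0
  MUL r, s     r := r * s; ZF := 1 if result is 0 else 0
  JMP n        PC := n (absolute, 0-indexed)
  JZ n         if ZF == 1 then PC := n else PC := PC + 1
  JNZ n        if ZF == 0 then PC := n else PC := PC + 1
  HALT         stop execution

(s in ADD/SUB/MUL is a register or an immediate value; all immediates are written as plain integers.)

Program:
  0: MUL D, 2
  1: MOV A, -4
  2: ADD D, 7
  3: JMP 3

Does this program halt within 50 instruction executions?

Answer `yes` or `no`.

Answer: no

Derivation:
Step 1: PC=0 exec 'MUL D, 2'. After: A=0 B=0 C=0 D=0 ZF=1 PC=1
Step 2: PC=1 exec 'MOV A, -4'. After: A=-4 B=0 C=0 D=0 ZF=1 PC=2
Step 3: PC=2 exec 'ADD D, 7'. After: A=-4 B=0 C=0 D=7 ZF=0 PC=3
Step 4: PC=3 exec 'JMP 3'. After: A=-4 B=0 C=0 D=7 ZF=0 PC=3
State after step 4 equals state after step 3: the program is in a cycle of length 1 and will never halt.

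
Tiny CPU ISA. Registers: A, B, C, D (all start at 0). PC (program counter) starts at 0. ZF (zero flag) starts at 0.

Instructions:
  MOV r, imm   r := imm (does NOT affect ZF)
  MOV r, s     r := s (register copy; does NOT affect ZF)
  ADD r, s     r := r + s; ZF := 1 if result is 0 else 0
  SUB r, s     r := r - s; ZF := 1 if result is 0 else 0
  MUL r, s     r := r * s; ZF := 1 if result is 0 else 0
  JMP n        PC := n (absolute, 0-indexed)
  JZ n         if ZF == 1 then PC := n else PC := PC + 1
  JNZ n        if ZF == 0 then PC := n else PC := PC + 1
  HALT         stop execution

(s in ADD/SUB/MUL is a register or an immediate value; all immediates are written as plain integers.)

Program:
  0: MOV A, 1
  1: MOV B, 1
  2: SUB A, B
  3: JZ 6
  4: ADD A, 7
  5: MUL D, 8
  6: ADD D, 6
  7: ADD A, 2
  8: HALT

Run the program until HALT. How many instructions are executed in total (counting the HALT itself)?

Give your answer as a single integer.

Step 1: PC=0 exec 'MOV A, 1'. After: A=1 B=0 C=0 D=0 ZF=0 PC=1
Step 2: PC=1 exec 'MOV B, 1'. After: A=1 B=1 C=0 D=0 ZF=0 PC=2
Step 3: PC=2 exec 'SUB A, B'. After: A=0 B=1 C=0 D=0 ZF=1 PC=3
Step 4: PC=3 exec 'JZ 6'. After: A=0 B=1 C=0 D=0 ZF=1 PC=6
Step 5: PC=6 exec 'ADD D, 6'. After: A=0 B=1 C=0 D=6 ZF=0 PC=7
Step 6: PC=7 exec 'ADD A, 2'. After: A=2 B=1 C=0 D=6 ZF=0 PC=8
Step 7: PC=8 exec 'HALT'. After: A=2 B=1 C=0 D=6 ZF=0 PC=8 HALTED
Total instructions executed: 7

Answer: 7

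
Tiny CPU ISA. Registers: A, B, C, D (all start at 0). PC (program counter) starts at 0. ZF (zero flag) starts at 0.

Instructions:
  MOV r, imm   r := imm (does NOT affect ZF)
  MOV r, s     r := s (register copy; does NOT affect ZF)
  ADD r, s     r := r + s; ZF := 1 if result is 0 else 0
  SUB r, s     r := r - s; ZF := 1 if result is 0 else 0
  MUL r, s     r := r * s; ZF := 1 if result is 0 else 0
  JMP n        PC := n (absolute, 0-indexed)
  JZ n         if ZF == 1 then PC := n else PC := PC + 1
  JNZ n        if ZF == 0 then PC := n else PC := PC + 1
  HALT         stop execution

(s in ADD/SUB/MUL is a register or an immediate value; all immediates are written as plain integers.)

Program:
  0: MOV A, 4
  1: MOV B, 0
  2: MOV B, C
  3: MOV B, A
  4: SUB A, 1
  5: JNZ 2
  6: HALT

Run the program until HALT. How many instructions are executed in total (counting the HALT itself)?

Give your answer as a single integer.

Step 1: PC=0 exec 'MOV A, 4'. After: A=4 B=0 C=0 D=0 ZF=0 PC=1
Step 2: PC=1 exec 'MOV B, 0'. After: A=4 B=0 C=0 D=0 ZF=0 PC=2
Step 3: PC=2 exec 'MOV B, C'. After: A=4 B=0 C=0 D=0 ZF=0 PC=3
Step 4: PC=3 exec 'MOV B, A'. After: A=4 B=4 C=0 D=0 ZF=0 PC=4
Step 5: PC=4 exec 'SUB A, 1'. After: A=3 B=4 C=0 D=0 ZF=0 PC=5
Step 6: PC=5 exec 'JNZ 2'. After: A=3 B=4 C=0 D=0 ZF=0 PC=2
Step 7: PC=2 exec 'MOV B, C'. After: A=3 B=0 C=0 D=0 ZF=0 PC=3
Step 8: PC=3 exec 'MOV B, A'. After: A=3 B=3 C=0 D=0 ZF=0 PC=4
Step 9: PC=4 exec 'SUB A, 1'. After: A=2 B=3 C=0 D=0 ZF=0 PC=5
Step 10: PC=5 exec 'JNZ 2'. After: A=2 B=3 C=0 D=0 ZF=0 PC=2
Step 11: PC=2 exec 'MOV B, C'. After: A=2 B=0 C=0 D=0 ZF=0 PC=3
Step 12: PC=3 exec 'MOV B, A'. After: A=2 B=2 C=0 D=0 ZF=0 PC=4
Step 13: PC=4 exec 'SUB A, 1'. After: A=1 B=2 C=0 D=0 ZF=0 PC=5
Step 14: PC=5 exec 'JNZ 2'. After: A=1 B=2 C=0 D=0 ZF=0 PC=2
Step 15: PC=2 exec 'MOV B, C'. After: A=1 B=0 C=0 D=0 ZF=0 PC=3
Step 16: PC=3 exec 'MOV B, A'. After: A=1 B=1 C=0 D=0 ZF=0 PC=4
Step 17: PC=4 exec 'SUB A, 1'. After: A=0 B=1 C=0 D=0 ZF=1 PC=5
Step 18: PC=5 exec 'JNZ 2'. After: A=0 B=1 C=0 D=0 ZF=1 PC=6
Step 19: PC=6 exec 'HALT'. After: A=0 B=1 C=0 D=0 ZF=1 PC=6 HALTED
Total instructions executed: 19

Answer: 19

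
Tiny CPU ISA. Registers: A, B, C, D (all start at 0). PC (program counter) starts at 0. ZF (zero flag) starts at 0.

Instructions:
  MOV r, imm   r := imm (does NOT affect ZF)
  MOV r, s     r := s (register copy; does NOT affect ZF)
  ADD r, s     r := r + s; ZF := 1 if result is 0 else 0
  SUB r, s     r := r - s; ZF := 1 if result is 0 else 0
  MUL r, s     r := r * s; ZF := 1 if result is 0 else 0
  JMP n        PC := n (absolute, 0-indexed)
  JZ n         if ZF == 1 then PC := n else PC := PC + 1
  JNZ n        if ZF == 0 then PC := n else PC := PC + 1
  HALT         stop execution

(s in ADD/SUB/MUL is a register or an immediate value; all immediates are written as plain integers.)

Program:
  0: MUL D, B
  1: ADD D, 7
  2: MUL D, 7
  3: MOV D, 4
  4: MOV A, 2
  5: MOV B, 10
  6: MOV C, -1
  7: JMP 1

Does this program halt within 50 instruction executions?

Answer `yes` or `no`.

Step 1: PC=0 exec 'MUL D, B'. After: A=0 B=0 C=0 D=0 ZF=1 PC=1
Step 2: PC=1 exec 'ADD D, 7'. After: A=0 B=0 C=0 D=7 ZF=0 PC=2
Step 3: PC=2 exec 'MUL D, 7'. After: A=0 B=0 C=0 D=49 ZF=0 PC=3
Step 4: PC=3 exec 'MOV D, 4'. After: A=0 B=0 C=0 D=4 ZF=0 PC=4
Step 5: PC=4 exec 'MOV A, 2'. After: A=2 B=0 C=0 D=4 ZF=0 PC=5
Step 6: PC=5 exec 'MOV B, 10'. After: A=2 B=10 C=0 D=4 ZF=0 PC=6
Step 7: PC=6 exec 'MOV C, -1'. After: A=2 B=10 C=-1 D=4 ZF=0 PC=7
Step 8: PC=7 exec 'JMP 1'. After: A=2 B=10 C=-1 D=4 ZF=0 PC=1
Step 9: PC=1 exec 'ADD D, 7'. After: A=2 B=10 C=-1 D=11 ZF=0 PC=2
Step 10: PC=2 exec 'MUL D, 7'. After: A=2 B=10 C=-1 D=77 ZF=0 PC=3
Step 11: PC=3 exec 'MOV D, 4'. After: A=2 B=10 C=-1 D=4 ZF=0 PC=4
Step 12: PC=4 exec 'MOV A, 2'. After: A=2 B=10 C=-1 D=4 ZF=0 PC=5
Step 13: PC=5 exec 'MOV B, 10'. After: A=2 B=10 C=-1 D=4 ZF=0 PC=6
Step 14: PC=6 exec 'MOV C, -1'. After: A=2 B=10 C=-1 D=4 ZF=0 PC=7
State after step 14 equals state after step 7: the program is in a cycle of length 7 and will never halt.

Answer: no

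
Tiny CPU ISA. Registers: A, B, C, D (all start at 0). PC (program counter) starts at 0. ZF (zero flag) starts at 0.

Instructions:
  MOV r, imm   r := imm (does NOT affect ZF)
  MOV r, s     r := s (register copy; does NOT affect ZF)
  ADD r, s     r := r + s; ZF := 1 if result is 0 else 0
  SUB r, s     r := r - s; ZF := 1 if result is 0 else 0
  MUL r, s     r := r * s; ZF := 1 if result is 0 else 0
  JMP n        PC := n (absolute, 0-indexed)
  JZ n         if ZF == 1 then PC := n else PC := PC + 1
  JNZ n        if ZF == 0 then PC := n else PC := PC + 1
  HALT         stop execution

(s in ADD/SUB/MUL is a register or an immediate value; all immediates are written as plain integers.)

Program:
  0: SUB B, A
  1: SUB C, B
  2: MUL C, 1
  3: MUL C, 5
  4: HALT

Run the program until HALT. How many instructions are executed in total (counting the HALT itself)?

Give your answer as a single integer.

Step 1: PC=0 exec 'SUB B, A'. After: A=0 B=0 C=0 D=0 ZF=1 PC=1
Step 2: PC=1 exec 'SUB C, B'. After: A=0 B=0 C=0 D=0 ZF=1 PC=2
Step 3: PC=2 exec 'MUL C, 1'. After: A=0 B=0 C=0 D=0 ZF=1 PC=3
Step 4: PC=3 exec 'MUL C, 5'. After: A=0 B=0 C=0 D=0 ZF=1 PC=4
Step 5: PC=4 exec 'HALT'. After: A=0 B=0 C=0 D=0 ZF=1 PC=4 HALTED
Total instructions executed: 5

Answer: 5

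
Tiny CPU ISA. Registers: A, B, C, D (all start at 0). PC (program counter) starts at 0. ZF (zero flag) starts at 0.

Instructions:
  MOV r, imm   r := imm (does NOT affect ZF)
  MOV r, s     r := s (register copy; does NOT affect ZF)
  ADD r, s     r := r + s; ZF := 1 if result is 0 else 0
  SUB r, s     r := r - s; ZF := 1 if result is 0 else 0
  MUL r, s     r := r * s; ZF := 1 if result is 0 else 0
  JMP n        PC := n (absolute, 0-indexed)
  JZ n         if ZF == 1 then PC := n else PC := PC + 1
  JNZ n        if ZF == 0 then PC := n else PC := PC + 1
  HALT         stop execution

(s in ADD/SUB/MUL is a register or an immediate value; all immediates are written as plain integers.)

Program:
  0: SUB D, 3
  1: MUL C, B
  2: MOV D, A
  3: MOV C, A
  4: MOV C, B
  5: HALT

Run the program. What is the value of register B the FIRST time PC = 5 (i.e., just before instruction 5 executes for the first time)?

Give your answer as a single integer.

Step 1: PC=0 exec 'SUB D, 3'. After: A=0 B=0 C=0 D=-3 ZF=0 PC=1
Step 2: PC=1 exec 'MUL C, B'. After: A=0 B=0 C=0 D=-3 ZF=1 PC=2
Step 3: PC=2 exec 'MOV D, A'. After: A=0 B=0 C=0 D=0 ZF=1 PC=3
Step 4: PC=3 exec 'MOV C, A'. After: A=0 B=0 C=0 D=0 ZF=1 PC=4
Step 5: PC=4 exec 'MOV C, B'. After: A=0 B=0 C=0 D=0 ZF=1 PC=5
First time PC=5: B=0

0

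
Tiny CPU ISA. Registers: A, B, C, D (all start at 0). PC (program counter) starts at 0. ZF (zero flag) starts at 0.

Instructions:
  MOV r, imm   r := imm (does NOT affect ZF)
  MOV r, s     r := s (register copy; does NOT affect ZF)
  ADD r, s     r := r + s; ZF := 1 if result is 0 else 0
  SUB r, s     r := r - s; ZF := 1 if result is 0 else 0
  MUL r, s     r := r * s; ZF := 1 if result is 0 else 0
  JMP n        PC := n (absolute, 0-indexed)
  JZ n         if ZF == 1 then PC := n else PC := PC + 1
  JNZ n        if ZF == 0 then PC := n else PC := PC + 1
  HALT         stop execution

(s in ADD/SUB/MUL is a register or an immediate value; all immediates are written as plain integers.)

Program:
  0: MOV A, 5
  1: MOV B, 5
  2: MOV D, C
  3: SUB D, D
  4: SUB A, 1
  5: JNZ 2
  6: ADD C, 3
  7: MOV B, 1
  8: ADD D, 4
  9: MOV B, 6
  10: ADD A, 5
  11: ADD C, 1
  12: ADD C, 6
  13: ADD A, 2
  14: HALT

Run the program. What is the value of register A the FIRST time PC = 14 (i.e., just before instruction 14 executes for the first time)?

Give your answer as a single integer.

Step 1: PC=0 exec 'MOV A, 5'. After: A=5 B=0 C=0 D=0 ZF=0 PC=1
Step 2: PC=1 exec 'MOV B, 5'. After: A=5 B=5 C=0 D=0 ZF=0 PC=2
Step 3: PC=2 exec 'MOV D, C'. After: A=5 B=5 C=0 D=0 ZF=0 PC=3
Step 4: PC=3 exec 'SUB D, D'. After: A=5 B=5 C=0 D=0 ZF=1 PC=4
Step 5: PC=4 exec 'SUB A, 1'. After: A=4 B=5 C=0 D=0 ZF=0 PC=5
Step 6: PC=5 exec 'JNZ 2'. After: A=4 B=5 C=0 D=0 ZF=0 PC=2
Step 7: PC=2 exec 'MOV D, C'. After: A=4 B=5 C=0 D=0 ZF=0 PC=3
Step 8: PC=3 exec 'SUB D, D'. After: A=4 B=5 C=0 D=0 ZF=1 PC=4
Step 9: PC=4 exec 'SUB A, 1'. After: A=3 B=5 C=0 D=0 ZF=0 PC=5
Step 10: PC=5 exec 'JNZ 2'. After: A=3 B=5 C=0 D=0 ZF=0 PC=2
Step 11: PC=2 exec 'MOV D, C'. After: A=3 B=5 C=0 D=0 ZF=0 PC=3
Step 12: PC=3 exec 'SUB D, D'. After: A=3 B=5 C=0 D=0 ZF=1 PC=4
Step 13: PC=4 exec 'SUB A, 1'. After: A=2 B=5 C=0 D=0 ZF=0 PC=5
Step 14: PC=5 exec 'JNZ 2'. After: A=2 B=5 C=0 D=0 ZF=0 PC=2
Step 15: PC=2 exec 'MOV D, C'. After: A=2 B=5 C=0 D=0 ZF=0 PC=3
Step 16: PC=3 exec 'SUB D, D'. After: A=2 B=5 C=0 D=0 ZF=1 PC=4
Step 17: PC=4 exec 'SUB A, 1'. After: A=1 B=5 C=0 D=0 ZF=0 PC=5
Step 18: PC=5 exec 'JNZ 2'. After: A=1 B=5 C=0 D=0 ZF=0 PC=2
Step 19: PC=2 exec 'MOV D, C'. After: A=1 B=5 C=0 D=0 ZF=0 PC=3
Step 20: PC=3 exec 'SUB D, D'. After: A=1 B=5 C=0 D=0 ZF=1 PC=4
Step 21: PC=4 exec 'SUB A, 1'. After: A=0 B=5 C=0 D=0 ZF=1 PC=5
Step 22: PC=5 exec 'JNZ 2'. After: A=0 B=5 C=0 D=0 ZF=1 PC=6
Step 23: PC=6 exec 'ADD C, 3'. After: A=0 B=5 C=3 D=0 ZF=0 PC=7
Step 24: PC=7 exec 'MOV B, 1'. After: A=0 B=1 C=3 D=0 ZF=0 PC=8
Step 25: PC=8 exec 'ADD D, 4'. After: A=0 B=1 C=3 D=4 ZF=0 PC=9
Step 26: PC=9 exec 'MOV B, 6'. After: A=0 B=6 C=3 D=4 ZF=0 PC=10
Step 27: PC=10 exec 'ADD A, 5'. After: A=5 B=6 C=3 D=4 ZF=0 PC=11
Step 28: PC=11 exec 'ADD C, 1'. After: A=5 B=6 C=4 D=4 ZF=0 PC=12
Step 29: PC=12 exec 'ADD C, 6'. After: A=5 B=6 C=10 D=4 ZF=0 PC=13
Step 30: PC=13 exec 'ADD A, 2'. After: A=7 B=6 C=10 D=4 ZF=0 PC=14
First time PC=14: A=7

7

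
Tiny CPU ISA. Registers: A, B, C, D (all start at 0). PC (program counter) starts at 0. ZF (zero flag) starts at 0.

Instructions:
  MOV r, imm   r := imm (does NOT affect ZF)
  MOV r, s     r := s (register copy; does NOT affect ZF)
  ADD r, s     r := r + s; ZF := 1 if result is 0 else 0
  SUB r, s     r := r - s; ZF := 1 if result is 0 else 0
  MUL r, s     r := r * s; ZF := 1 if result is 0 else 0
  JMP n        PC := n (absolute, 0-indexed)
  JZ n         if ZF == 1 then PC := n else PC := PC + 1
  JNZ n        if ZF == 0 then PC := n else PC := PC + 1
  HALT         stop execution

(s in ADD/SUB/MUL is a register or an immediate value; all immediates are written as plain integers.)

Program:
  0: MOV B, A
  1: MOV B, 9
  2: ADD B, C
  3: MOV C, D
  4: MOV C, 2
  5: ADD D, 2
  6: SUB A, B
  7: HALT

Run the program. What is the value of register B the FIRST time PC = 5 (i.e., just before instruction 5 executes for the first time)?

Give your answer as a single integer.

Step 1: PC=0 exec 'MOV B, A'. After: A=0 B=0 C=0 D=0 ZF=0 PC=1
Step 2: PC=1 exec 'MOV B, 9'. After: A=0 B=9 C=0 D=0 ZF=0 PC=2
Step 3: PC=2 exec 'ADD B, C'. After: A=0 B=9 C=0 D=0 ZF=0 PC=3
Step 4: PC=3 exec 'MOV C, D'. After: A=0 B=9 C=0 D=0 ZF=0 PC=4
Step 5: PC=4 exec 'MOV C, 2'. After: A=0 B=9 C=2 D=0 ZF=0 PC=5
First time PC=5: B=9

9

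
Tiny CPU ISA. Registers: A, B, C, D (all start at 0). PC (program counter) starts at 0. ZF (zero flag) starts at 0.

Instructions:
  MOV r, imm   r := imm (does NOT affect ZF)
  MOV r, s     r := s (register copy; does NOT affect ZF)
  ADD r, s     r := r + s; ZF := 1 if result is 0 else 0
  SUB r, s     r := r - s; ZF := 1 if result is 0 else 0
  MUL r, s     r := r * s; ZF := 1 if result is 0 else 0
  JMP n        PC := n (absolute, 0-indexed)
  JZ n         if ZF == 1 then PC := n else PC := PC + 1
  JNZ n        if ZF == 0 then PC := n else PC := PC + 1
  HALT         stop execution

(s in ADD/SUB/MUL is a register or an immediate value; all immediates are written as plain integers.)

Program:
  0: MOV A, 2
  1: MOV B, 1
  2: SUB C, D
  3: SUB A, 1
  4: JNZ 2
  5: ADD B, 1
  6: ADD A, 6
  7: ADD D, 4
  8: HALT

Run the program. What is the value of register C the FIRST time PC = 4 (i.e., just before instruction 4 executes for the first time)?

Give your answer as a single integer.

Step 1: PC=0 exec 'MOV A, 2'. After: A=2 B=0 C=0 D=0 ZF=0 PC=1
Step 2: PC=1 exec 'MOV B, 1'. After: A=2 B=1 C=0 D=0 ZF=0 PC=2
Step 3: PC=2 exec 'SUB C, D'. After: A=2 B=1 C=0 D=0 ZF=1 PC=3
Step 4: PC=3 exec 'SUB A, 1'. After: A=1 B=1 C=0 D=0 ZF=0 PC=4
First time PC=4: C=0

0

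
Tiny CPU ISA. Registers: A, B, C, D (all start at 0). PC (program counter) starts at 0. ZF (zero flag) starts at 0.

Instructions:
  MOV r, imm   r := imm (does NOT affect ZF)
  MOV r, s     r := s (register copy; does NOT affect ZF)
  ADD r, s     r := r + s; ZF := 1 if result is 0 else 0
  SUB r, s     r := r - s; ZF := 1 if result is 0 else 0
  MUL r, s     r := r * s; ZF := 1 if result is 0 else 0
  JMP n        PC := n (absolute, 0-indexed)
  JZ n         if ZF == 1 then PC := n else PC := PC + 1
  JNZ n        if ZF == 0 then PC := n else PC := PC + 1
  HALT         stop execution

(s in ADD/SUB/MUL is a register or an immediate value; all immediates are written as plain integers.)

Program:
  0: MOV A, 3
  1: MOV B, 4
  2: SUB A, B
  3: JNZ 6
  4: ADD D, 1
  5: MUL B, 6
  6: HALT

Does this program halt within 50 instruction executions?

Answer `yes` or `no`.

Answer: yes

Derivation:
Step 1: PC=0 exec 'MOV A, 3'. After: A=3 B=0 C=0 D=0 ZF=0 PC=1
Step 2: PC=1 exec 'MOV B, 4'. After: A=3 B=4 C=0 D=0 ZF=0 PC=2
Step 3: PC=2 exec 'SUB A, B'. After: A=-1 B=4 C=0 D=0 ZF=0 PC=3
Step 4: PC=3 exec 'JNZ 6'. After: A=-1 B=4 C=0 D=0 ZF=0 PC=6
Step 5: PC=6 exec 'HALT'. After: A=-1 B=4 C=0 D=0 ZF=0 PC=6 HALTED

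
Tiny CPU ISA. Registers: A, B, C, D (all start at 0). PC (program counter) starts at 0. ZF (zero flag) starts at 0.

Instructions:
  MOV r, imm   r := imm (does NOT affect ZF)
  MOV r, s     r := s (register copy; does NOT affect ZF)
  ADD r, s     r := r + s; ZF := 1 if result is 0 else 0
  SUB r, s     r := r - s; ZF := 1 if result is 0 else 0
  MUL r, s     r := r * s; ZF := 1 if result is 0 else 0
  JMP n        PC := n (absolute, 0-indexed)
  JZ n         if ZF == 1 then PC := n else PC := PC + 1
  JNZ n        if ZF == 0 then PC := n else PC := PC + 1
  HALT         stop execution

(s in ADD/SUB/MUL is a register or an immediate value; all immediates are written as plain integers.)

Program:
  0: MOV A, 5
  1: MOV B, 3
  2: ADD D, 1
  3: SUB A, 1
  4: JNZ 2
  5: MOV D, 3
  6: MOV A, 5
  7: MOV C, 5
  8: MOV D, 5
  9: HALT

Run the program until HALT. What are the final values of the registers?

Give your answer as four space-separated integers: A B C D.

Step 1: PC=0 exec 'MOV A, 5'. After: A=5 B=0 C=0 D=0 ZF=0 PC=1
Step 2: PC=1 exec 'MOV B, 3'. After: A=5 B=3 C=0 D=0 ZF=0 PC=2
Step 3: PC=2 exec 'ADD D, 1'. After: A=5 B=3 C=0 D=1 ZF=0 PC=3
Step 4: PC=3 exec 'SUB A, 1'. After: A=4 B=3 C=0 D=1 ZF=0 PC=4
Step 5: PC=4 exec 'JNZ 2'. After: A=4 B=3 C=0 D=1 ZF=0 PC=2
Step 6: PC=2 exec 'ADD D, 1'. After: A=4 B=3 C=0 D=2 ZF=0 PC=3
Step 7: PC=3 exec 'SUB A, 1'. After: A=3 B=3 C=0 D=2 ZF=0 PC=4
Step 8: PC=4 exec 'JNZ 2'. After: A=3 B=3 C=0 D=2 ZF=0 PC=2
Step 9: PC=2 exec 'ADD D, 1'. After: A=3 B=3 C=0 D=3 ZF=0 PC=3
Step 10: PC=3 exec 'SUB A, 1'. After: A=2 B=3 C=0 D=3 ZF=0 PC=4
Step 11: PC=4 exec 'JNZ 2'. After: A=2 B=3 C=0 D=3 ZF=0 PC=2
Step 12: PC=2 exec 'ADD D, 1'. After: A=2 B=3 C=0 D=4 ZF=0 PC=3
Step 13: PC=3 exec 'SUB A, 1'. After: A=1 B=3 C=0 D=4 ZF=0 PC=4
Step 14: PC=4 exec 'JNZ 2'. After: A=1 B=3 C=0 D=4 ZF=0 PC=2
Step 15: PC=2 exec 'ADD D, 1'. After: A=1 B=3 C=0 D=5 ZF=0 PC=3
Step 16: PC=3 exec 'SUB A, 1'. After: A=0 B=3 C=0 D=5 ZF=1 PC=4
Step 17: PC=4 exec 'JNZ 2'. After: A=0 B=3 C=0 D=5 ZF=1 PC=5
Step 18: PC=5 exec 'MOV D, 3'. After: A=0 B=3 C=0 D=3 ZF=1 PC=6
Step 19: PC=6 exec 'MOV A, 5'. After: A=5 B=3 C=0 D=3 ZF=1 PC=7
Step 20: PC=7 exec 'MOV C, 5'. After: A=5 B=3 C=5 D=3 ZF=1 PC=8
Step 21: PC=8 exec 'MOV D, 5'. After: A=5 B=3 C=5 D=5 ZF=1 PC=9
Step 22: PC=9 exec 'HALT'. After: A=5 B=3 C=5 D=5 ZF=1 PC=9 HALTED

Answer: 5 3 5 5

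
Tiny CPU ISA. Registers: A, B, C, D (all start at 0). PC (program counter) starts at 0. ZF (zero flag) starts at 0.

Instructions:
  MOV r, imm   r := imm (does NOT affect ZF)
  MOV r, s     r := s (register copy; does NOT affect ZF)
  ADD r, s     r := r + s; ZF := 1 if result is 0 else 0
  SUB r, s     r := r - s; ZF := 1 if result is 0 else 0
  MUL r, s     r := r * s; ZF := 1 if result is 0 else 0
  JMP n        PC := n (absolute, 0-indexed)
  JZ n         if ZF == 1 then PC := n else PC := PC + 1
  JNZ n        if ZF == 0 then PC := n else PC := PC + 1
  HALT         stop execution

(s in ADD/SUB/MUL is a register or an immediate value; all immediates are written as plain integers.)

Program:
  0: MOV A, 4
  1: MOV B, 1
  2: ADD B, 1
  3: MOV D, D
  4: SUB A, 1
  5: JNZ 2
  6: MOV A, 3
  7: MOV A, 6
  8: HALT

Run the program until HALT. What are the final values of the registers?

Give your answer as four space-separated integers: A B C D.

Step 1: PC=0 exec 'MOV A, 4'. After: A=4 B=0 C=0 D=0 ZF=0 PC=1
Step 2: PC=1 exec 'MOV B, 1'. After: A=4 B=1 C=0 D=0 ZF=0 PC=2
Step 3: PC=2 exec 'ADD B, 1'. After: A=4 B=2 C=0 D=0 ZF=0 PC=3
Step 4: PC=3 exec 'MOV D, D'. After: A=4 B=2 C=0 D=0 ZF=0 PC=4
Step 5: PC=4 exec 'SUB A, 1'. After: A=3 B=2 C=0 D=0 ZF=0 PC=5
Step 6: PC=5 exec 'JNZ 2'. After: A=3 B=2 C=0 D=0 ZF=0 PC=2
Step 7: PC=2 exec 'ADD B, 1'. After: A=3 B=3 C=0 D=0 ZF=0 PC=3
Step 8: PC=3 exec 'MOV D, D'. After: A=3 B=3 C=0 D=0 ZF=0 PC=4
Step 9: PC=4 exec 'SUB A, 1'. After: A=2 B=3 C=0 D=0 ZF=0 PC=5
Step 10: PC=5 exec 'JNZ 2'. After: A=2 B=3 C=0 D=0 ZF=0 PC=2
Step 11: PC=2 exec 'ADD B, 1'. After: A=2 B=4 C=0 D=0 ZF=0 PC=3
Step 12: PC=3 exec 'MOV D, D'. After: A=2 B=4 C=0 D=0 ZF=0 PC=4
Step 13: PC=4 exec 'SUB A, 1'. After: A=1 B=4 C=0 D=0 ZF=0 PC=5
Step 14: PC=5 exec 'JNZ 2'. After: A=1 B=4 C=0 D=0 ZF=0 PC=2
Step 15: PC=2 exec 'ADD B, 1'. After: A=1 B=5 C=0 D=0 ZF=0 PC=3
Step 16: PC=3 exec 'MOV D, D'. After: A=1 B=5 C=0 D=0 ZF=0 PC=4
Step 17: PC=4 exec 'SUB A, 1'. After: A=0 B=5 C=0 D=0 ZF=1 PC=5
Step 18: PC=5 exec 'JNZ 2'. After: A=0 B=5 C=0 D=0 ZF=1 PC=6
Step 19: PC=6 exec 'MOV A, 3'. After: A=3 B=5 C=0 D=0 ZF=1 PC=7
Step 20: PC=7 exec 'MOV A, 6'. After: A=6 B=5 C=0 D=0 ZF=1 PC=8
Step 21: PC=8 exec 'HALT'. After: A=6 B=5 C=0 D=0 ZF=1 PC=8 HALTED

Answer: 6 5 0 0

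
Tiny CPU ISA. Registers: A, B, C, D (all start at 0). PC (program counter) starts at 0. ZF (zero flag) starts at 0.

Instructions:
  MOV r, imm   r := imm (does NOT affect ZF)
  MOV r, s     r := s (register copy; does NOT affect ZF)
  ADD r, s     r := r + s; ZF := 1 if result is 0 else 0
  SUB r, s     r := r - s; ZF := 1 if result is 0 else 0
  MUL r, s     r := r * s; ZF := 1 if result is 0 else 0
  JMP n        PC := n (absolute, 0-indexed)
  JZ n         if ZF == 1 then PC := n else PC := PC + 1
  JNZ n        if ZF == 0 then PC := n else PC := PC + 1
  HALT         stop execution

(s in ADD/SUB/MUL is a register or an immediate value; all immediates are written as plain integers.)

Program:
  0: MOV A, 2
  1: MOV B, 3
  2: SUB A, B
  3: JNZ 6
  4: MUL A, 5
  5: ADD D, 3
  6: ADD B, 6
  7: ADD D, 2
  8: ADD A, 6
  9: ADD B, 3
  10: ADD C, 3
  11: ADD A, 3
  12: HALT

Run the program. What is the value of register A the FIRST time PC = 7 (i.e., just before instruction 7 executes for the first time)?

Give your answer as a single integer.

Step 1: PC=0 exec 'MOV A, 2'. After: A=2 B=0 C=0 D=0 ZF=0 PC=1
Step 2: PC=1 exec 'MOV B, 3'. After: A=2 B=3 C=0 D=0 ZF=0 PC=2
Step 3: PC=2 exec 'SUB A, B'. After: A=-1 B=3 C=0 D=0 ZF=0 PC=3
Step 4: PC=3 exec 'JNZ 6'. After: A=-1 B=3 C=0 D=0 ZF=0 PC=6
Step 5: PC=6 exec 'ADD B, 6'. After: A=-1 B=9 C=0 D=0 ZF=0 PC=7
First time PC=7: A=-1

-1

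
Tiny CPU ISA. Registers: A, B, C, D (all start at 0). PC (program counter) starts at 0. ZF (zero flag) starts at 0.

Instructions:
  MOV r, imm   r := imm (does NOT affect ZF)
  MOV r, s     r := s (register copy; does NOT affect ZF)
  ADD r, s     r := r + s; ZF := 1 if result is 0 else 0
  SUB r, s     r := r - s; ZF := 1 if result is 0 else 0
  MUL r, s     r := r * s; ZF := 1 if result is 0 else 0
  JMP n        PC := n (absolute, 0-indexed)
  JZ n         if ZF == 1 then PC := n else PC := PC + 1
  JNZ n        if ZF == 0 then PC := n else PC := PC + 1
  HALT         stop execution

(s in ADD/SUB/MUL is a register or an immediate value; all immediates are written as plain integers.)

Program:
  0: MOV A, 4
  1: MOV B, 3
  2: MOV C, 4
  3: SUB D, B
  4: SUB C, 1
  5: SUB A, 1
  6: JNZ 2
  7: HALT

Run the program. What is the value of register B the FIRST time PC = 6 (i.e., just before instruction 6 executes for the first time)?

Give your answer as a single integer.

Step 1: PC=0 exec 'MOV A, 4'. After: A=4 B=0 C=0 D=0 ZF=0 PC=1
Step 2: PC=1 exec 'MOV B, 3'. After: A=4 B=3 C=0 D=0 ZF=0 PC=2
Step 3: PC=2 exec 'MOV C, 4'. After: A=4 B=3 C=4 D=0 ZF=0 PC=3
Step 4: PC=3 exec 'SUB D, B'. After: A=4 B=3 C=4 D=-3 ZF=0 PC=4
Step 5: PC=4 exec 'SUB C, 1'. After: A=4 B=3 C=3 D=-3 ZF=0 PC=5
Step 6: PC=5 exec 'SUB A, 1'. After: A=3 B=3 C=3 D=-3 ZF=0 PC=6
First time PC=6: B=3

3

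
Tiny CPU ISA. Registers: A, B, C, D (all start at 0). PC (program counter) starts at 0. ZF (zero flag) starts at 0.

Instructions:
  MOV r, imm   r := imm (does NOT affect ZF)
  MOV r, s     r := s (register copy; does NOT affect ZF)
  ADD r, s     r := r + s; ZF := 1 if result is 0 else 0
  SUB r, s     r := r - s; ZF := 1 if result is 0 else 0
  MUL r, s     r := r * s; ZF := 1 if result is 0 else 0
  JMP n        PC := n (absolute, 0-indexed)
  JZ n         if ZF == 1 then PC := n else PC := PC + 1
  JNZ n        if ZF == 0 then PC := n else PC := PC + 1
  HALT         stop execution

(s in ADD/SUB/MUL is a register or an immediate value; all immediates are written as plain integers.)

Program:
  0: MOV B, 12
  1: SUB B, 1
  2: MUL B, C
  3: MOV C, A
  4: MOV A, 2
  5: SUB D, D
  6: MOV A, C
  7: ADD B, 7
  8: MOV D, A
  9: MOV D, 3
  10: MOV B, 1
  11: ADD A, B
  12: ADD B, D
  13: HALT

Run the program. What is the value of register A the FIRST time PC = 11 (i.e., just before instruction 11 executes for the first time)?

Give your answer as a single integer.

Step 1: PC=0 exec 'MOV B, 12'. After: A=0 B=12 C=0 D=0 ZF=0 PC=1
Step 2: PC=1 exec 'SUB B, 1'. After: A=0 B=11 C=0 D=0 ZF=0 PC=2
Step 3: PC=2 exec 'MUL B, C'. After: A=0 B=0 C=0 D=0 ZF=1 PC=3
Step 4: PC=3 exec 'MOV C, A'. After: A=0 B=0 C=0 D=0 ZF=1 PC=4
Step 5: PC=4 exec 'MOV A, 2'. After: A=2 B=0 C=0 D=0 ZF=1 PC=5
Step 6: PC=5 exec 'SUB D, D'. After: A=2 B=0 C=0 D=0 ZF=1 PC=6
Step 7: PC=6 exec 'MOV A, C'. After: A=0 B=0 C=0 D=0 ZF=1 PC=7
Step 8: PC=7 exec 'ADD B, 7'. After: A=0 B=7 C=0 D=0 ZF=0 PC=8
Step 9: PC=8 exec 'MOV D, A'. After: A=0 B=7 C=0 D=0 ZF=0 PC=9
Step 10: PC=9 exec 'MOV D, 3'. After: A=0 B=7 C=0 D=3 ZF=0 PC=10
Step 11: PC=10 exec 'MOV B, 1'. After: A=0 B=1 C=0 D=3 ZF=0 PC=11
First time PC=11: A=0

0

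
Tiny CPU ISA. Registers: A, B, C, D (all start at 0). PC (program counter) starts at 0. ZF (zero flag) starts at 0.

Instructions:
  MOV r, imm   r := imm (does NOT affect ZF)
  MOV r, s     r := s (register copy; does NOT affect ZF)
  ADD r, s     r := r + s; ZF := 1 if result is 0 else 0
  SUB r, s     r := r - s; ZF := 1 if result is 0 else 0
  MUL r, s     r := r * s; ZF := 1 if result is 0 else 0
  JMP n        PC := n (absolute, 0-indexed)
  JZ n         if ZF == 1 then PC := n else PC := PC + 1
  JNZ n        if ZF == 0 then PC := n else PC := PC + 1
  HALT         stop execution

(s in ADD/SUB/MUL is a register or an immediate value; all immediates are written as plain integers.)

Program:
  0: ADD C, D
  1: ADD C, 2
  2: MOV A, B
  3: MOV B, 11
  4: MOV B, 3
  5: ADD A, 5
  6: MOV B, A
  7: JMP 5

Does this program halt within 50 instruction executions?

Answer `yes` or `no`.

Answer: no

Derivation:
Step 1: PC=0 exec 'ADD C, D'. After: A=0 B=0 C=0 D=0 ZF=1 PC=1
Step 2: PC=1 exec 'ADD C, 2'. After: A=0 B=0 C=2 D=0 ZF=0 PC=2
Step 3: PC=2 exec 'MOV A, B'. After: A=0 B=0 C=2 D=0 ZF=0 PC=3
Step 4: PC=3 exec 'MOV B, 11'. After: A=0 B=11 C=2 D=0 ZF=0 PC=4
Step 5: PC=4 exec 'MOV B, 3'. After: A=0 B=3 C=2 D=0 ZF=0 PC=5
Step 6: PC=5 exec 'ADD A, 5'. After: A=5 B=3 C=2 D=0 ZF=0 PC=6
Step 7: PC=6 exec 'MOV B, A'. After: A=5 B=5 C=2 D=0 ZF=0 PC=7
Step 8: PC=7 exec 'JMP 5'. After: A=5 B=5 C=2 D=0 ZF=0 PC=5
Step 9: PC=5 exec 'ADD A, 5'. After: A=10 B=5 C=2 D=0 ZF=0 PC=6
Step 10: PC=6 exec 'MOV B, A'. After: A=10 B=10 C=2 D=0 ZF=0 PC=7
Step 11: PC=7 exec 'JMP 5'. After: A=10 B=10 C=2 D=0 ZF=0 PC=5
Step 12: PC=5 exec 'ADD A, 5'. After: A=15 B=10 C=2 D=0 ZF=0 PC=6
Step 13: PC=6 exec 'MOV B, A'. After: A=15 B=15 C=2 D=0 ZF=0 PC=7
Step 14: PC=7 exec 'JMP 5'. After: A=15 B=15 C=2 D=0 ZF=0 PC=5
Step 15: PC=5 exec 'ADD A, 5'. After: A=20 B=15 C=2 D=0 ZF=0 PC=6
After 50 steps: not halted. PC revisits the same instructions with no path to HALT; will never halt.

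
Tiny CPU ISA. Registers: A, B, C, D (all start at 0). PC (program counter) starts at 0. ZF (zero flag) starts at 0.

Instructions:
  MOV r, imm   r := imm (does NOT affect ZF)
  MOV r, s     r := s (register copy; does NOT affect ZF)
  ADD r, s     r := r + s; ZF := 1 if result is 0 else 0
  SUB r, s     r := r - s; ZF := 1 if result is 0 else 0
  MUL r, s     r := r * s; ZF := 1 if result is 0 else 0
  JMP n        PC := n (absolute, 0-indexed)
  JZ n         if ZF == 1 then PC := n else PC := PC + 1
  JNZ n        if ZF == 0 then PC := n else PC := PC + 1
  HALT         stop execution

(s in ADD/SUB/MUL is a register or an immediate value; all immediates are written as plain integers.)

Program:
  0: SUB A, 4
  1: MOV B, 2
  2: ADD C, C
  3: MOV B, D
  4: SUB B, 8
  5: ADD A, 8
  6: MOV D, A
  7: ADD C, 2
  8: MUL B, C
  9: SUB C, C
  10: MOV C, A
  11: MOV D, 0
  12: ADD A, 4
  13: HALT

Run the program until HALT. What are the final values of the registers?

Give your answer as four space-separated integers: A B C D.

Step 1: PC=0 exec 'SUB A, 4'. After: A=-4 B=0 C=0 D=0 ZF=0 PC=1
Step 2: PC=1 exec 'MOV B, 2'. After: A=-4 B=2 C=0 D=0 ZF=0 PC=2
Step 3: PC=2 exec 'ADD C, C'. After: A=-4 B=2 C=0 D=0 ZF=1 PC=3
Step 4: PC=3 exec 'MOV B, D'. After: A=-4 B=0 C=0 D=0 ZF=1 PC=4
Step 5: PC=4 exec 'SUB B, 8'. After: A=-4 B=-8 C=0 D=0 ZF=0 PC=5
Step 6: PC=5 exec 'ADD A, 8'. After: A=4 B=-8 C=0 D=0 ZF=0 PC=6
Step 7: PC=6 exec 'MOV D, A'. After: A=4 B=-8 C=0 D=4 ZF=0 PC=7
Step 8: PC=7 exec 'ADD C, 2'. After: A=4 B=-8 C=2 D=4 ZF=0 PC=8
Step 9: PC=8 exec 'MUL B, C'. After: A=4 B=-16 C=2 D=4 ZF=0 PC=9
Step 10: PC=9 exec 'SUB C, C'. After: A=4 B=-16 C=0 D=4 ZF=1 PC=10
Step 11: PC=10 exec 'MOV C, A'. After: A=4 B=-16 C=4 D=4 ZF=1 PC=11
Step 12: PC=11 exec 'MOV D, 0'. After: A=4 B=-16 C=4 D=0 ZF=1 PC=12
Step 13: PC=12 exec 'ADD A, 4'. After: A=8 B=-16 C=4 D=0 ZF=0 PC=13
Step 14: PC=13 exec 'HALT'. After: A=8 B=-16 C=4 D=0 ZF=0 PC=13 HALTED

Answer: 8 -16 4 0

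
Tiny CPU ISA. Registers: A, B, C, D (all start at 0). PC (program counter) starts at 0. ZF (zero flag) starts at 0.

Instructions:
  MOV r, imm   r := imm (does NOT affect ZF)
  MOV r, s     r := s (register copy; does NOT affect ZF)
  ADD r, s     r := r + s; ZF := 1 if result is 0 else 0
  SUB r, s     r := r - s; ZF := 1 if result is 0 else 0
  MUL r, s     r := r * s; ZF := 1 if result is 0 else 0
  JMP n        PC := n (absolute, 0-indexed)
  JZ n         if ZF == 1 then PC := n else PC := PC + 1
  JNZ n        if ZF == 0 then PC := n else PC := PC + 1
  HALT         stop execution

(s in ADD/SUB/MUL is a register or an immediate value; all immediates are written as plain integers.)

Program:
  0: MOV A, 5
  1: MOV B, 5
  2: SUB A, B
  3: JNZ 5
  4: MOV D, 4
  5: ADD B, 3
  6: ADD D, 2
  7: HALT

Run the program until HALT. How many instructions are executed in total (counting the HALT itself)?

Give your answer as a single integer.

Step 1: PC=0 exec 'MOV A, 5'. After: A=5 B=0 C=0 D=0 ZF=0 PC=1
Step 2: PC=1 exec 'MOV B, 5'. After: A=5 B=5 C=0 D=0 ZF=0 PC=2
Step 3: PC=2 exec 'SUB A, B'. After: A=0 B=5 C=0 D=0 ZF=1 PC=3
Step 4: PC=3 exec 'JNZ 5'. After: A=0 B=5 C=0 D=0 ZF=1 PC=4
Step 5: PC=4 exec 'MOV D, 4'. After: A=0 B=5 C=0 D=4 ZF=1 PC=5
Step 6: PC=5 exec 'ADD B, 3'. After: A=0 B=8 C=0 D=4 ZF=0 PC=6
Step 7: PC=6 exec 'ADD D, 2'. After: A=0 B=8 C=0 D=6 ZF=0 PC=7
Step 8: PC=7 exec 'HALT'. After: A=0 B=8 C=0 D=6 ZF=0 PC=7 HALTED
Total instructions executed: 8

Answer: 8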